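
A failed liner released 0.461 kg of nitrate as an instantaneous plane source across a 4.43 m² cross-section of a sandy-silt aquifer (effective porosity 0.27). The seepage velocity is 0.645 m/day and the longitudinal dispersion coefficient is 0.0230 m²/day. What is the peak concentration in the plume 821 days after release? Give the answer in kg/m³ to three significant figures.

The peak of an instantaneous 1D plume sits at x = vt; there the Gaussian factor is 1 and C_max = M/(n_e·A·√(4πDt)), where n_e·A is the pore area the mass is dissolved in.
√(4πDt) = √(4π × 0.0230 × 821) = 15.40 m, so C_max = 0.461/(0.27 × 4.43 × 15.40) = 0.0250 kg/m³.

0.0250 kg/m³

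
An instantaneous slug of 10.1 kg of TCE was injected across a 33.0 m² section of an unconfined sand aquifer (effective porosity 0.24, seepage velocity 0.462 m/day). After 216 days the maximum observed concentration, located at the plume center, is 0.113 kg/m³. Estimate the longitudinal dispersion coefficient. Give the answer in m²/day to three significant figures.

At the plume center C_max = M/(n_e·A·√(4πDt)), so D = M²/(4πt·(n_e·A·C_max)²).
n_e·A·C_max = 0.24 × 33.0 × 0.113 = 0.8950 kg/m.
D = 10.1²/(4π × 216 × 0.8950²) = 0.0469 m²/day.

0.0469 m²/day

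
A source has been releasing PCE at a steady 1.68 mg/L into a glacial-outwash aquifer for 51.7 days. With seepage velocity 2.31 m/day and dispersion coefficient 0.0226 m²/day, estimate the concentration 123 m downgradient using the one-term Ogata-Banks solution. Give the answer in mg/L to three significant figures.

0.0163 mg/L

For a continuous step input, C/C₀ ≈ ½·erfc((x−vt)/(2√(Dt))).
vt = 2.31 × 51.7 = 119.427 m and 2√(Dt) = 2√(0.0226 × 51.7) = 2.162 m.
Argument (x−vt)/(2√(Dt)) = (123 − 119.427)/2.162 = 1.653; ½·erfc(1.653) = 0.009702.
C = 1.68 × 0.009702 = 0.0163 mg/L.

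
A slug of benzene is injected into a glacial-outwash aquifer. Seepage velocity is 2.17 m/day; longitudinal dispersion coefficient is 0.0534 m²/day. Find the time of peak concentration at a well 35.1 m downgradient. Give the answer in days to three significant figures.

For the 1D instantaneous-source solution, setting ∂C/∂t = 0 at fixed x gives v²t² + 2Dt − x² = 0, so t = (√(D² + v²x²) − D)/v².
√(D² + v²x²) = √(0.0534² + 2.17² × 35.1²) = 76.17; v² = 4.7089.
t = (76.17 − 0.0534)/4.7089 = 16.2 days (vs. the pure-advection estimate x/v = 16.2 d).

16.2 days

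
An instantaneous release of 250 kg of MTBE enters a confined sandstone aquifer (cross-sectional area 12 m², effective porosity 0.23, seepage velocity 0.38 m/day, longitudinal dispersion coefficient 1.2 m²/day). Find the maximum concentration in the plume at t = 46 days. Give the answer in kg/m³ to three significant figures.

The peak of an instantaneous 1D plume sits at x = vt; there the Gaussian factor is 1 and C_max = M/(n_e·A·√(4πDt)), where n_e·A is the pore area the mass is dissolved in.
√(4πDt) = √(4π × 1.2 × 46) = 26.34 m, so C_max = 250/(0.23 × 12 × 26.34) = 3.44 kg/m³.

3.44 kg/m³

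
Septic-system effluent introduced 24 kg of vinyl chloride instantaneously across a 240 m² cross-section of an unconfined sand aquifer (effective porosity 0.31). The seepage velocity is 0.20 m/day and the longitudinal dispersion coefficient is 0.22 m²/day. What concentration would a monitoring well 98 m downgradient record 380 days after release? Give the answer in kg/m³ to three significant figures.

For an instantaneous plane source, C(x,t) = M/(n_e·A·√(4πDt)) · exp(−(x−vt)²/(4Dt)), with n_e·A the pore (flow) area.
Plume center vt = 0.20 × 380 = 76 m, so the well at 98 m is 22 m downgradient of the peak.
√(4πDt) = 32.41 m, giving peak height M/(n_e·A·√(4πDt)) = 24/(0.31 × 240 × 32.41) = 0.009953 kg/m³.
(x−vt)²/(4Dt) = (22)²/(4 × 0.22 × 380) = 1.447; exp(−1.447) = 0.2353.
C = 0.009953 × 0.2353 = 0.00234 kg/m³.

0.00234 kg/m³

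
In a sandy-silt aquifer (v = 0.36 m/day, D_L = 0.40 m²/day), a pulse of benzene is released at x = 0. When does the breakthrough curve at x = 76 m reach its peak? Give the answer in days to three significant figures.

For the 1D instantaneous-source solution, setting ∂C/∂t = 0 at fixed x gives v²t² + 2Dt − x² = 0, so t = (√(D² + v²x²) − D)/v².
√(D² + v²x²) = √(0.40² + 0.36² × 76²) = 27.36; v² = 0.1296.
t = (27.36 − 0.40)/0.1296 = 208 days (vs. the pure-advection estimate x/v = 211 d).

208 days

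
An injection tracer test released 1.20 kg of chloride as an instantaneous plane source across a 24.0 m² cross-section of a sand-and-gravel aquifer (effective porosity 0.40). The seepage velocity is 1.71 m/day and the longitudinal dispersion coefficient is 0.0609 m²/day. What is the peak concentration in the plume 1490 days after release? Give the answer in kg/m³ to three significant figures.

0.00370 kg/m³

The peak of an instantaneous 1D plume sits at x = vt; there the Gaussian factor is 1 and C_max = M/(n_e·A·√(4πDt)), where n_e·A is the pore area the mass is dissolved in.
√(4πDt) = √(4π × 0.0609 × 1490) = 33.77 m, so C_max = 1.20/(0.40 × 24.0 × 33.77) = 0.00370 kg/m³.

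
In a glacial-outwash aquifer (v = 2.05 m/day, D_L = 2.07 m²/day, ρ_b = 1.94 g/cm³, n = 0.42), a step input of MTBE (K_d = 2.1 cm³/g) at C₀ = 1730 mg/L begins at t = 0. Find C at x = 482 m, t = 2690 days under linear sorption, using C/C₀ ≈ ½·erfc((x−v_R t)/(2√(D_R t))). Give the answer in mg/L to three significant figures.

Retardation factor R = 1 + ρ_b·K_d/n = 1 + 1.94 × 2.1/0.42 = 10.70.
Sorption retards both mechanisms: v_R = v/R = 0.1916 m/day, D_R = D/R = 0.1935 m²/day.
v_R·t = 0.1916 × 2690 = 515.404 m; 2√(D_R t) = 45.63 m; argument = (482 − 515.404)/45.63 = -0.7321.
C = C₀ × ½·erfc(-0.7321) = 1730 × 0.8497 = 1470 mg/L.

1470 mg/L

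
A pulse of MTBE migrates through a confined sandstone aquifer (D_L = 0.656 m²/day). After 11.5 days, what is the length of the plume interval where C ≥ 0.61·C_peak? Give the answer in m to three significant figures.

7.72 m

The plume is Gaussian with σ = √(2Dt) = √(2 × 0.656 × 11.5) = 3.884 m.
C/C_peak = exp(−Δx²/(2σ²)) = 0.61 ⇒ Δx = σ·√(−2 ln 0.61) = 3.884 × 0.9943 = 3.862 m.
Width = 2Δx = 7.72 m.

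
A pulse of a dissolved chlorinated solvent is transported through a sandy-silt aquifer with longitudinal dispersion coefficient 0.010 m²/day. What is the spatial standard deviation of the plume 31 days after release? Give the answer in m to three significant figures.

Dispersive spreading gives a Gaussian with σ² = 2Dt; advection only shifts the center.
σ = √(2 × 0.010 × 31) = 0.787 m.

0.787 m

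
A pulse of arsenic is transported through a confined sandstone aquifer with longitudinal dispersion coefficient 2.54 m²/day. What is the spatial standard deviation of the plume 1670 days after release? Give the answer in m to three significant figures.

92.1 m

Dispersive spreading gives a Gaussian with σ² = 2Dt; advection only shifts the center.
σ = √(2 × 2.54 × 1670) = 92.1 m.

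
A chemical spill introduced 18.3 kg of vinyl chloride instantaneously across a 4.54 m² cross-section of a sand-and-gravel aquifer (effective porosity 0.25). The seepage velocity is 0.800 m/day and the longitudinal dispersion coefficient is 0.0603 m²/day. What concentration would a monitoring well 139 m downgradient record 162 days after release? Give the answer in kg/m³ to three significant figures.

For an instantaneous plane source, C(x,t) = M/(n_e·A·√(4πDt)) · exp(−(x−vt)²/(4Dt)), with n_e·A the pore (flow) area.
Plume center vt = 0.800 × 162 = 129.6 m, so the well at 139 m is 9.4 m downgradient of the peak.
√(4πDt) = 11.08 m, giving peak height M/(n_e·A·√(4πDt)) = 18.3/(0.25 × 4.54 × 11.08) = 1.455 kg/m³.
(x−vt)²/(4Dt) = (9.4)²/(4 × 0.0603 × 162) = 2.261; exp(−2.261) = 0.1042.
C = 1.455 × 0.1042 = 0.152 kg/m³.

0.152 kg/m³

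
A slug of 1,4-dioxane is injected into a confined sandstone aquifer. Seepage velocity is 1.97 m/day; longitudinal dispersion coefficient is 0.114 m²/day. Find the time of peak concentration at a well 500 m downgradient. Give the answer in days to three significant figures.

254 days

For the 1D instantaneous-source solution, setting ∂C/∂t = 0 at fixed x gives v²t² + 2Dt − x² = 0, so t = (√(D² + v²x²) − D)/v².
√(D² + v²x²) = √(0.114² + 1.97² × 500²) = 985.0; v² = 3.8809.
t = (985.0 − 0.114)/3.8809 = 254 days (vs. the pure-advection estimate x/v = 254 d).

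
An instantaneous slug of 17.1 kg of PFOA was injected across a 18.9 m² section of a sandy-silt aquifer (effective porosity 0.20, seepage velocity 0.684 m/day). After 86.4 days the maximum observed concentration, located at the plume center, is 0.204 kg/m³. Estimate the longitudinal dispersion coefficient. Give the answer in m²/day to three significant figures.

0.453 m²/day

At the plume center C_max = M/(n_e·A·√(4πDt)), so D = M²/(4πt·(n_e·A·C_max)²).
n_e·A·C_max = 0.20 × 18.9 × 0.204 = 0.7711 kg/m.
D = 17.1²/(4π × 86.4 × 0.7711²) = 0.453 m²/day.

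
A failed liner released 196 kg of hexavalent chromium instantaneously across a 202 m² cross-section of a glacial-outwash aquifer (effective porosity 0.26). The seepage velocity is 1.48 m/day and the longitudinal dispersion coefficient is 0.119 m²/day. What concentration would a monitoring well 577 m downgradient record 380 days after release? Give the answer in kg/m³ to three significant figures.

For an instantaneous plane source, C(x,t) = M/(n_e·A·√(4πDt)) · exp(−(x−vt)²/(4Dt)), with n_e·A the pore (flow) area.
Plume center vt = 1.48 × 380 = 562.4 m, so the well at 577 m is 14.6 m downgradient of the peak.
√(4πDt) = 23.84 m, giving peak height M/(n_e·A·√(4πDt)) = 196/(0.26 × 202 × 23.84) = 0.1565 kg/m³.
(x−vt)²/(4Dt) = (14.6)²/(4 × 0.119 × 380) = 1.178; exp(−1.178) = 0.3079.
C = 0.1565 × 0.3079 = 0.0482 kg/m³.

0.0482 kg/m³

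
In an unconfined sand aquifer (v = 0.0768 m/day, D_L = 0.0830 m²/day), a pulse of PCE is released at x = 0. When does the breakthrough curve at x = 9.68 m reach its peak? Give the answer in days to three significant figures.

For the 1D instantaneous-source solution, setting ∂C/∂t = 0 at fixed x gives v²t² + 2Dt − x² = 0, so t = (√(D² + v²x²) − D)/v².
√(D² + v²x²) = √(0.0830² + 0.0768² × 9.68²) = 0.7480; v² = 0.00589824.
t = (0.7480 − 0.0830)/0.00589824 = 113 days (vs. the pure-advection estimate x/v = 126 d).

113 days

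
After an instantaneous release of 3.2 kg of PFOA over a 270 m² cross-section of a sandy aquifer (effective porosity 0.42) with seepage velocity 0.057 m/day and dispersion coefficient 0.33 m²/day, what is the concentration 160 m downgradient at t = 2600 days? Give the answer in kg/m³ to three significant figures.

0.000261 kg/m³

For an instantaneous plane source, C(x,t) = M/(n_e·A·√(4πDt)) · exp(−(x−vt)²/(4Dt)), with n_e·A the pore (flow) area.
Plume center vt = 0.057 × 2600 = 148.2 m, so the well at 160 m is 11.8 m downgradient of the peak.
√(4πDt) = 103.8 m, giving peak height M/(n_e·A·√(4πDt)) = 3.2/(0.42 × 270 × 103.8) = 0.0002719 kg/m³.
(x−vt)²/(4Dt) = (11.8)²/(4 × 0.33 × 2600) = 0.04057; exp(−0.04057) = 0.9602.
C = 0.0002719 × 0.9602 = 0.000261 kg/m³.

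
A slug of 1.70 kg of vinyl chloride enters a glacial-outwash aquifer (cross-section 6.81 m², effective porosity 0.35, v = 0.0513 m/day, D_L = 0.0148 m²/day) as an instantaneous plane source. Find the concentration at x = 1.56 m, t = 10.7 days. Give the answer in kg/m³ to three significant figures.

For an instantaneous plane source, C(x,t) = M/(n_e·A·√(4πDt)) · exp(−(x−vt)²/(4Dt)), with n_e·A the pore (flow) area.
Plume center vt = 0.0513 × 10.7 = 0.54891 m, so the well at 1.56 m is 1.01109 m downgradient of the peak.
√(4πDt) = 1.411 m, giving peak height M/(n_e·A·√(4πDt)) = 1.70/(0.35 × 6.81 × 1.411) = 0.5055 kg/m³.
(x−vt)²/(4Dt) = (1.01109)²/(4 × 0.0148 × 10.7) = 1.614; exp(−1.614) = 0.1991.
C = 0.5055 × 0.1991 = 0.101 kg/m³.

0.101 kg/m³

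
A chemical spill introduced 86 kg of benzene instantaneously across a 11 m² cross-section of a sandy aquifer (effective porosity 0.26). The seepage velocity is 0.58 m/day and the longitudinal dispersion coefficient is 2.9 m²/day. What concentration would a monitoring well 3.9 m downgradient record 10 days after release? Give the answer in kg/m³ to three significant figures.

1.53 kg/m³

For an instantaneous plane source, C(x,t) = M/(n_e·A·√(4πDt)) · exp(−(x−vt)²/(4Dt)), with n_e·A the pore (flow) area.
Plume center vt = 0.58 × 10 = 5.8 m, so the well at 3.9 m is 1.9 m upgradient of the peak.
√(4πDt) = 19.09 m, giving peak height M/(n_e·A·√(4πDt)) = 86/(0.26 × 11 × 19.09) = 1.575 kg/m³.
(x−vt)²/(4Dt) = (-1.9)²/(4 × 2.9 × 10) = 0.03112; exp(−0.03112) = 0.9694.
C = 1.575 × 0.9694 = 1.53 kg/m³.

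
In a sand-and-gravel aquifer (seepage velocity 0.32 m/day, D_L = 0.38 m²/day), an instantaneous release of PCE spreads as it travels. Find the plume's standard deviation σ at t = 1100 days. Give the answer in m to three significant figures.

28.9 m

Dispersive spreading gives a Gaussian with σ² = 2Dt; advection only shifts the center.
σ = √(2 × 0.38 × 1100) = 28.9 m.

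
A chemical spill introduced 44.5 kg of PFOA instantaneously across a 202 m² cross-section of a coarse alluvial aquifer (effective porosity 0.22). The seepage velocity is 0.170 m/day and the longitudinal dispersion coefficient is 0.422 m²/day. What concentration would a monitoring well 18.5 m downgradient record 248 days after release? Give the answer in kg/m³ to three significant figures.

For an instantaneous plane source, C(x,t) = M/(n_e·A·√(4πDt)) · exp(−(x−vt)²/(4Dt)), with n_e·A the pore (flow) area.
Plume center vt = 0.170 × 248 = 42.16 m, so the well at 18.5 m is 23.66 m upgradient of the peak.
√(4πDt) = 36.26 m, giving peak height M/(n_e·A·√(4πDt)) = 44.5/(0.22 × 202 × 36.26) = 0.02762 kg/m³.
(x−vt)²/(4Dt) = (-23.66)²/(4 × 0.422 × 248) = 1.337; exp(−1.337) = 0.2626.
C = 0.02762 × 0.2626 = 0.00725 kg/m³.

0.00725 kg/m³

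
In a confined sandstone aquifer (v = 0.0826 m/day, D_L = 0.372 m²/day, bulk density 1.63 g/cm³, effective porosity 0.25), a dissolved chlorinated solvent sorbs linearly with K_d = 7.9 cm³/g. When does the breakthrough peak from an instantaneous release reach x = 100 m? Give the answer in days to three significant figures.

Retardation factor R = 1 + ρ_b·K_d/n = 1 + 1.63 × 7.9/0.25 = 52.51.
Sorption retards both mechanisms: v_R = v/R = 0.001573 m/day, D_R = D/R = 0.007084 m²/day.
Peak time from v_R²t² + 2D_R t − x² = 0: t = (√(D_R² + v_R²x²) − D_R)/v_R².
√(D_R² + v_R²x²) = √(0.007084² + 0.001573² × 100²) = 0.1575; v_R² = 2.474e-06.
t = (0.1575 − 0.007084)/2.474e-06 = 60800 days.

60800 days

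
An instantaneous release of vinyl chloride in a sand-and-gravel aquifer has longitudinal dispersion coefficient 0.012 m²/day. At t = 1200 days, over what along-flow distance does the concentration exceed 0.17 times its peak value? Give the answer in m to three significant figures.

The plume is Gaussian with σ = √(2Dt) = √(2 × 0.012 × 1200) = 5.367 m.
C/C_peak = exp(−Δx²/(2σ²)) = 0.17 ⇒ Δx = σ·√(−2 ln 0.17) = 5.367 × 1.883 = 10.11 m.
Width = 2Δx = 20.2 m.

20.2 m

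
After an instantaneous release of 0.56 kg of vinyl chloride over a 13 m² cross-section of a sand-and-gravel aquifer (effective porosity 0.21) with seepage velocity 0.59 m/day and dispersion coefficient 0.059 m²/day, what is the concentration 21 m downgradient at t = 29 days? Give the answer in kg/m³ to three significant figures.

0.00485 kg/m³

For an instantaneous plane source, C(x,t) = M/(n_e·A·√(4πDt)) · exp(−(x−vt)²/(4Dt)), with n_e·A the pore (flow) area.
Plume center vt = 0.59 × 29 = 17.11 m, so the well at 21 m is 3.89 m downgradient of the peak.
√(4πDt) = 4.637 m, giving peak height M/(n_e·A·√(4πDt)) = 0.56/(0.21 × 13 × 4.637) = 0.04424 kg/m³.
(x−vt)²/(4Dt) = (3.89)²/(4 × 0.059 × 29) = 2.211; exp(−2.211) = 0.1096.
C = 0.04424 × 0.1096 = 0.00485 kg/m³.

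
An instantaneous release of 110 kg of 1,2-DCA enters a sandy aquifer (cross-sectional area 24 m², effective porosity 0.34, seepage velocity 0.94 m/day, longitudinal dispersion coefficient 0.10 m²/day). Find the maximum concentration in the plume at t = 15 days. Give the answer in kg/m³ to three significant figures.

3.10 kg/m³

The peak of an instantaneous 1D plume sits at x = vt; there the Gaussian factor is 1 and C_max = M/(n_e·A·√(4πDt)), where n_e·A is the pore area the mass is dissolved in.
√(4πDt) = √(4π × 0.10 × 15) = 4.342 m, so C_max = 110/(0.34 × 24 × 4.342) = 3.10 kg/m³.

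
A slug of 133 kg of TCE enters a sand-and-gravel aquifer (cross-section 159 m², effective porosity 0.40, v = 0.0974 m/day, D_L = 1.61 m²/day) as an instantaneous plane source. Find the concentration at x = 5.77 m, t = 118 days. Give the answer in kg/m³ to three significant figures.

For an instantaneous plane source, C(x,t) = M/(n_e·A·√(4πDt)) · exp(−(x−vt)²/(4Dt)), with n_e·A the pore (flow) area.
Plume center vt = 0.0974 × 118 = 11.4932 m, so the well at 5.77 m is 5.7232 m upgradient of the peak.
√(4πDt) = 48.86 m, giving peak height M/(n_e·A·√(4πDt)) = 133/(0.40 × 159 × 48.86) = 0.04280 kg/m³.
(x−vt)²/(4Dt) = (-5.7232)²/(4 × 1.61 × 118) = 0.04310; exp(−0.04310) = 0.9578.
C = 0.04280 × 0.9578 = 0.0410 kg/m³.

0.0410 kg/m³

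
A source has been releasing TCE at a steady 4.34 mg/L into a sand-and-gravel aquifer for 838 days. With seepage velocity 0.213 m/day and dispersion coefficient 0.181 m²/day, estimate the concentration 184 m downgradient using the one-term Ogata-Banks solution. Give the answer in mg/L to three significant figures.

For a continuous step input, C/C₀ ≈ ½·erfc((x−vt)/(2√(Dt))).
vt = 0.213 × 838 = 178.494 m and 2√(Dt) = 2√(0.181 × 838) = 24.63 m.
Argument (x−vt)/(2√(Dt)) = (184 − 178.494)/24.63 = 0.2235; ½·erfc(0.2235) = 0.3760.
C = 4.34 × 0.3760 = 1.63 mg/L.

1.63 mg/L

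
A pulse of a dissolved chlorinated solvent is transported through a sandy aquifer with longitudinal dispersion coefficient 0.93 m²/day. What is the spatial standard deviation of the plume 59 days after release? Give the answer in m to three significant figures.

Dispersive spreading gives a Gaussian with σ² = 2Dt; advection only shifts the center.
σ = √(2 × 0.93 × 59) = 10.5 m.

10.5 m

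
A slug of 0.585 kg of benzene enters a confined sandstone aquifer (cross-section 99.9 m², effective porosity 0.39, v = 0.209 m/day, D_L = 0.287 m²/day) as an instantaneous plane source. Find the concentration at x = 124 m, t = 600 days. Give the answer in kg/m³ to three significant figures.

For an instantaneous plane source, C(x,t) = M/(n_e·A·√(4πDt)) · exp(−(x−vt)²/(4Dt)), with n_e·A the pore (flow) area.
Plume center vt = 0.209 × 600 = 125.4 m, so the well at 124 m is 1.4 m upgradient of the peak.
√(4πDt) = 46.52 m, giving peak height M/(n_e·A·√(4πDt)) = 0.585/(0.39 × 99.9 × 46.52) = 0.0003228 kg/m³.
(x−vt)²/(4Dt) = (-1.4)²/(4 × 0.287 × 600) = 0.002846; exp(−0.002846) = 0.9972.
C = 0.0003228 × 0.9972 = 0.000322 kg/m³.

0.000322 kg/m³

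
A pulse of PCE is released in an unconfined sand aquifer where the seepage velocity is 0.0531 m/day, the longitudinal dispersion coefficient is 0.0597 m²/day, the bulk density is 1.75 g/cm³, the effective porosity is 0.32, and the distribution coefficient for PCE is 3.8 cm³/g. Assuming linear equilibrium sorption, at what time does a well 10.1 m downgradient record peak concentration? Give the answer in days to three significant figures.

Retardation factor R = 1 + ρ_b·K_d/n = 1 + 1.75 × 3.8/0.32 = 21.78.
Sorption retards both mechanisms: v_R = v/R = 0.002438 m/day, D_R = D/R = 0.002741 m²/day.
Peak time from v_R²t² + 2D_R t − x² = 0: t = (√(D_R² + v_R²x²) − D_R)/v_R².
√(D_R² + v_R²x²) = √(0.002741² + 0.002438² × 10.1²) = 0.02478; v_R² = 5.944e-06.
t = (0.02478 − 0.002741)/5.944e-06 = 3710 days.

3710 days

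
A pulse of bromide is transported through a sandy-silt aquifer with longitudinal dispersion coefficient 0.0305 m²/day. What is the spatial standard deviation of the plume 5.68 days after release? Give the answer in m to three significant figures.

Dispersive spreading gives a Gaussian with σ² = 2Dt; advection only shifts the center.
σ = √(2 × 0.0305 × 5.68) = 0.589 m.

0.589 m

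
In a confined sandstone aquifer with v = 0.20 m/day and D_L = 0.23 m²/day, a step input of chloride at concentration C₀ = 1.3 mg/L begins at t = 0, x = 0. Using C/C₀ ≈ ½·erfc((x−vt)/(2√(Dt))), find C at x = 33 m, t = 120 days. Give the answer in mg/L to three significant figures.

For a continuous step input, C/C₀ ≈ ½·erfc((x−vt)/(2√(Dt))).
vt = 0.20 × 120 = 24 m and 2√(Dt) = 2√(0.23 × 120) = 10.51 m.
Argument (x−vt)/(2√(Dt)) = (33 − 24)/10.51 = 0.8563; ½·erfc(0.8563) = 0.1129.
C = 1.3 × 0.1129 = 0.147 mg/L.

0.147 mg/L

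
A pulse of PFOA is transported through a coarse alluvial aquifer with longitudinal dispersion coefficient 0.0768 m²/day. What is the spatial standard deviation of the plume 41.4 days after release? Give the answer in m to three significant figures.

Dispersive spreading gives a Gaussian with σ² = 2Dt; advection only shifts the center.
σ = √(2 × 0.0768 × 41.4) = 2.52 m.

2.52 m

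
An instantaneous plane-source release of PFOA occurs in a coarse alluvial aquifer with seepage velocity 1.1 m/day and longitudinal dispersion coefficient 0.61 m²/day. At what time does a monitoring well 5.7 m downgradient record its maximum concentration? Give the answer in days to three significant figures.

4.70 days

For the 1D instantaneous-source solution, setting ∂C/∂t = 0 at fixed x gives v²t² + 2Dt − x² = 0, so t = (√(D² + v²x²) − D)/v².
√(D² + v²x²) = √(0.61² + 1.1² × 5.7²) = 6.300; v² = 1.21.
t = (6.300 − 0.61)/1.21 = 4.70 days (vs. the pure-advection estimate x/v = 5.18 d).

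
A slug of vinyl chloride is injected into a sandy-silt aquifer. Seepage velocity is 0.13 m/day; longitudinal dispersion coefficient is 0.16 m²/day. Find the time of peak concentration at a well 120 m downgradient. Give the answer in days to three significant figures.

For the 1D instantaneous-source solution, setting ∂C/∂t = 0 at fixed x gives v²t² + 2Dt − x² = 0, so t = (√(D² + v²x²) − D)/v².
√(D² + v²x²) = √(0.16² + 0.13² × 120²) = 15.60; v² = 0.0169.
t = (15.60 − 0.16)/0.0169 = 914 days (vs. the pure-advection estimate x/v = 923 d).

914 days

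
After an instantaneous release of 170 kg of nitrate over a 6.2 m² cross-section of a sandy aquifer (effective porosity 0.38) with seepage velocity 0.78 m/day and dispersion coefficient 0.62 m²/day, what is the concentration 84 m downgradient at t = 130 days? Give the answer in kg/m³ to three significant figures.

0.886 kg/m³

For an instantaneous plane source, C(x,t) = M/(n_e·A·√(4πDt)) · exp(−(x−vt)²/(4Dt)), with n_e·A the pore (flow) area.
Plume center vt = 0.78 × 130 = 101.4 m, so the well at 84 m is 17.4 m upgradient of the peak.
√(4πDt) = 31.83 m, giving peak height M/(n_e·A·√(4πDt)) = 170/(0.38 × 6.2 × 31.83) = 2.267 kg/m³.
(x−vt)²/(4Dt) = (-17.4)²/(4 × 0.62 × 130) = 0.9391; exp(−0.9391) = 0.3910.
C = 2.267 × 0.3910 = 0.886 kg/m³.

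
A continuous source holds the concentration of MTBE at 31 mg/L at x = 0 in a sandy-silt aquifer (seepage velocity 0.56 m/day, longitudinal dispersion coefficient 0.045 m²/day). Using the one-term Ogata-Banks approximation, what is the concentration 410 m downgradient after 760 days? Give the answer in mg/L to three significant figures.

30.1 mg/L

For a continuous step input, C/C₀ ≈ ½·erfc((x−vt)/(2√(Dt))).
vt = 0.56 × 760 = 425.6 m and 2√(Dt) = 2√(0.045 × 760) = 11.70 m.
Argument (x−vt)/(2√(Dt)) = (410 − 425.6)/11.70 = -1.333; ½·erfc(-1.333) = 0.9703.
C = 31 × 0.9703 = 30.1 mg/L.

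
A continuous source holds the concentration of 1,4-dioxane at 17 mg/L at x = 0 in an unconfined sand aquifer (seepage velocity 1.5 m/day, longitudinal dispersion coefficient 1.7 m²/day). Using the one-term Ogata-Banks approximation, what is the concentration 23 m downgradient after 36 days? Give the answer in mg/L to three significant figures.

For a continuous step input, C/C₀ ≈ ½·erfc((x−vt)/(2√(Dt))).
vt = 1.5 × 36 = 54 m and 2√(Dt) = 2√(1.7 × 36) = 15.65 m.
Argument (x−vt)/(2√(Dt)) = (23 − 54)/15.65 = -1.981; ½·erfc(-1.981) = 0.9975.
C = 17 × 0.9975 = 17.0 mg/L.

17.0 mg/L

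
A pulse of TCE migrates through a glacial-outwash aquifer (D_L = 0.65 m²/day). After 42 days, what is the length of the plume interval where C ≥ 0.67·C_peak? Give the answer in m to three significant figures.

The plume is Gaussian with σ = √(2Dt) = √(2 × 0.65 × 42) = 7.389 m.
C/C_peak = exp(−Δx²/(2σ²)) = 0.67 ⇒ Δx = σ·√(−2 ln 0.67) = 7.389 × 0.8950 = 6.613 m.
Width = 2Δx = 13.2 m.

13.2 m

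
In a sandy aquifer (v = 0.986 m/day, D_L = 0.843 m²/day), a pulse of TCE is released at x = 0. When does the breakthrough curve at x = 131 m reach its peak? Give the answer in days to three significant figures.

132 days

For the 1D instantaneous-source solution, setting ∂C/∂t = 0 at fixed x gives v²t² + 2Dt − x² = 0, so t = (√(D² + v²x²) − D)/v².
√(D² + v²x²) = √(0.843² + 0.986² × 131²) = 129.2; v² = 0.972196.
t = (129.2 − 0.843)/0.972196 = 132 days (vs. the pure-advection estimate x/v = 133 d).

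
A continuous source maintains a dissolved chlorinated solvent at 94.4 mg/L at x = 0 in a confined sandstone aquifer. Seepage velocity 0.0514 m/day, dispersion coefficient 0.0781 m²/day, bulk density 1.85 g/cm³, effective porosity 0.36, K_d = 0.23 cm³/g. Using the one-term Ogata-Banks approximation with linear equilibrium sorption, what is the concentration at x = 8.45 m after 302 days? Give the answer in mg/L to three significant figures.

Retardation factor R = 1 + ρ_b·K_d/n = 1 + 1.85 × 0.23/0.36 = 2.182.
Sorption retards both mechanisms: v_R = v/R = 0.02356 m/day, D_R = D/R = 0.03579 m²/day.
v_R·t = 0.02356 × 302 = 7.11512 m; 2√(D_R t) = 6.575 m; argument = (8.45 − 7.11512)/6.575 = 0.2030.
C = C₀ × ½·erfc(0.2030) = 94.4 × 0.3870 = 36.5 mg/L.

36.5 mg/L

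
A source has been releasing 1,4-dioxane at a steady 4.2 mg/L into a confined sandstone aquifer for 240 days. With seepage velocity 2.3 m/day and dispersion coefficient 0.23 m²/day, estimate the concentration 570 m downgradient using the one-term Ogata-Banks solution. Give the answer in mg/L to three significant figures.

For a continuous step input, C/C₀ ≈ ½·erfc((x−vt)/(2√(Dt))).
vt = 2.3 × 240 = 552 m and 2√(Dt) = 2√(0.23 × 240) = 14.86 m.
Argument (x−vt)/(2√(Dt)) = (570 − 552)/14.86 = 1.211; ½·erfc(1.211) = 0.04339.
C = 4.2 × 0.04339 = 0.182 mg/L.

0.182 mg/L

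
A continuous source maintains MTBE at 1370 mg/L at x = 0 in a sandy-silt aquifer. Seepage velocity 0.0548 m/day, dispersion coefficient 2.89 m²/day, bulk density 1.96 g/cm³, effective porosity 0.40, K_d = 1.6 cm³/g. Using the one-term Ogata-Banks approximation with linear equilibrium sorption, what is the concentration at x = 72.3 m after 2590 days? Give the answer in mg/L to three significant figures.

118 mg/L

Retardation factor R = 1 + ρ_b·K_d/n = 1 + 1.96 × 1.6/0.40 = 8.840.
Sorption retards both mechanisms: v_R = v/R = 0.006199 m/day, D_R = D/R = 0.3269 m²/day.
v_R·t = 0.006199 × 2590 = 16.05541 m; 2√(D_R t) = 58.20 m; argument = (72.3 − 16.05541)/58.20 = 0.9664.
C = C₀ × ½·erfc(0.9664) = 1370 × 0.08586 = 118 mg/L.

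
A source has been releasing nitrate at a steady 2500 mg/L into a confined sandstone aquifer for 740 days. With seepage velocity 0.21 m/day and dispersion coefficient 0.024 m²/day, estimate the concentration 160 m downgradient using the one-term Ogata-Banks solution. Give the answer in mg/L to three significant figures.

For a continuous step input, C/C₀ ≈ ½·erfc((x−vt)/(2√(Dt))).
vt = 0.21 × 740 = 155.4 m and 2√(Dt) = 2√(0.024 × 740) = 8.429 m.
Argument (x−vt)/(2√(Dt)) = (160 − 155.4)/8.429 = 0.5457; ½·erfc(0.5457) = 0.2201.
C = 2500 × 0.2201 = 550 mg/L.

550 mg/L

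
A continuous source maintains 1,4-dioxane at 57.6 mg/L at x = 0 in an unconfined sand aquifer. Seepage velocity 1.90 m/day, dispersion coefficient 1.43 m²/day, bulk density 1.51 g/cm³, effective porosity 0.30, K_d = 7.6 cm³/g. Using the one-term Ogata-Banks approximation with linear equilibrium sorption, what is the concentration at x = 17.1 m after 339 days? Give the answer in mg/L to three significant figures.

25.6 mg/L

Retardation factor R = 1 + ρ_b·K_d/n = 1 + 1.51 × 7.6/0.30 = 39.25.
Sorption retards both mechanisms: v_R = v/R = 0.04841 m/day, D_R = D/R = 0.03643 m²/day.
v_R·t = 0.04841 × 339 = 16.41099 m; 2√(D_R t) = 7.028 m; argument = (17.1 − 16.41099)/7.028 = 0.09804.
C = C₀ × ½·erfc(0.09804) = 57.6 × 0.4449 = 25.6 mg/L.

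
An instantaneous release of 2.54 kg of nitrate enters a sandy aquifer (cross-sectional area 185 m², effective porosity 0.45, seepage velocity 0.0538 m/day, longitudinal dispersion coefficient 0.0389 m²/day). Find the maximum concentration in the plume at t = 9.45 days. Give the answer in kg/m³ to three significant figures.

The peak of an instantaneous 1D plume sits at x = vt; there the Gaussian factor is 1 and C_max = M/(n_e·A·√(4πDt)), where n_e·A is the pore area the mass is dissolved in.
√(4πDt) = √(4π × 0.0389 × 9.45) = 2.149 m, so C_max = 2.54/(0.45 × 185 × 2.149) = 0.0142 kg/m³.

0.0142 kg/m³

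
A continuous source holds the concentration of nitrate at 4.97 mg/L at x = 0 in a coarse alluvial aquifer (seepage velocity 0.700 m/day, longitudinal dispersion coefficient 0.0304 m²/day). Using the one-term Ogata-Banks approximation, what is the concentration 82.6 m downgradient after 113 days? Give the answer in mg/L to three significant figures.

0.452 mg/L

For a continuous step input, C/C₀ ≈ ½·erfc((x−vt)/(2√(Dt))).
vt = 0.700 × 113 = 79.1 m and 2√(Dt) = 2√(0.0304 × 113) = 3.707 m.
Argument (x−vt)/(2√(Dt)) = (82.6 − 79.1)/3.707 = 0.9442; ½·erfc(0.9442) = 0.09089.
C = 4.97 × 0.09089 = 0.452 mg/L.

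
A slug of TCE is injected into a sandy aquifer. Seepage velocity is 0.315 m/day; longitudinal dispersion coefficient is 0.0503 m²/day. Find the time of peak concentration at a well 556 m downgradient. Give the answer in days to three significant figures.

For the 1D instantaneous-source solution, setting ∂C/∂t = 0 at fixed x gives v²t² + 2Dt − x² = 0, so t = (√(D² + v²x²) − D)/v².
√(D² + v²x²) = √(0.0503² + 0.315² × 556²) = 175.1; v² = 0.099225.
t = (175.1 − 0.0503)/0.099225 = 1760 days (vs. the pure-advection estimate x/v = 1770 d).

1760 days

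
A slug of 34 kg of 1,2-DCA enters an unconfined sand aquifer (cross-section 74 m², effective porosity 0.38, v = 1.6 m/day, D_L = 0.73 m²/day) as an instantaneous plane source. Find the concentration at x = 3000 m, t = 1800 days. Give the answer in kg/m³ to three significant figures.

0.000608 kg/m³

For an instantaneous plane source, C(x,t) = M/(n_e·A·√(4πDt)) · exp(−(x−vt)²/(4Dt)), with n_e·A the pore (flow) area.
Plume center vt = 1.6 × 1800 = 2880 m, so the well at 3000 m is 120 m downgradient of the peak.
√(4πDt) = 128.5 m, giving peak height M/(n_e·A·√(4πDt)) = 34/(0.38 × 74 × 128.5) = 0.009409 kg/m³.
(x−vt)²/(4Dt) = (120)²/(4 × 0.73 × 1800) = 2.740; exp(−2.740) = 0.06457.
C = 0.009409 × 0.06457 = 0.000608 kg/m³.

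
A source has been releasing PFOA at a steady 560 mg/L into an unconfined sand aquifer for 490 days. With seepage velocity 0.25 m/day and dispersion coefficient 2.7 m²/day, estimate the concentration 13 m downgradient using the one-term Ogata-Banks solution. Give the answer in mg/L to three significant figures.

For a continuous step input, C/C₀ ≈ ½·erfc((x−vt)/(2√(Dt))).
vt = 0.25 × 490 = 122.5 m and 2√(Dt) = 2√(2.7 × 490) = 72.75 m.
Argument (x−vt)/(2√(Dt)) = (13 − 122.5)/72.75 = -1.505; ½·erfc(-1.505) = 0.9833.
C = 560 × 0.9833 = 551 mg/L.

551 mg/L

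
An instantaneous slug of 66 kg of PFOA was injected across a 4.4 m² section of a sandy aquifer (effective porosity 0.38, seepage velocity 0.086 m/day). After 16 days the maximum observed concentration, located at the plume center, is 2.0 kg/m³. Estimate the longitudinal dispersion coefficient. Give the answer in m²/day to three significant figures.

At the plume center C_max = M/(n_e·A·√(4πDt)), so D = M²/(4πt·(n_e·A·C_max)²).
n_e·A·C_max = 0.38 × 4.4 × 2.0 = 3.344 kg/m.
D = 66²/(4π × 16 × 3.344²) = 1.94 m²/day.

1.94 m²/day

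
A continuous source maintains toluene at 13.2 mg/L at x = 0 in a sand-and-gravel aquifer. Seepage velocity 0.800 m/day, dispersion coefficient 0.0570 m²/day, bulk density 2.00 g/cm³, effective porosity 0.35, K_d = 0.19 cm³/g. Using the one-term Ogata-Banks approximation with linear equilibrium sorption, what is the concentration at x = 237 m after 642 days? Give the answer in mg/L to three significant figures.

12.4 mg/L

Retardation factor R = 1 + ρ_b·K_d/n = 1 + 2.00 × 0.19/0.35 = 2.086.
Sorption retards both mechanisms: v_R = v/R = 0.3835 m/day, D_R = D/R = 0.02733 m²/day.
v_R·t = 0.3835 × 642 = 246.207 m; 2√(D_R t) = 8.378 m; argument = (237 − 246.207)/8.378 = -1.099.
C = C₀ × ½·erfc(-1.099) = 13.2 × 0.9399 = 12.4 mg/L.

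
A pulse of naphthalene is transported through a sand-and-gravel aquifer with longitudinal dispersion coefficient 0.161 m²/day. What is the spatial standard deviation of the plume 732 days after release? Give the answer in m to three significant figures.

15.4 m

Dispersive spreading gives a Gaussian with σ² = 2Dt; advection only shifts the center.
σ = √(2 × 0.161 × 732) = 15.4 m.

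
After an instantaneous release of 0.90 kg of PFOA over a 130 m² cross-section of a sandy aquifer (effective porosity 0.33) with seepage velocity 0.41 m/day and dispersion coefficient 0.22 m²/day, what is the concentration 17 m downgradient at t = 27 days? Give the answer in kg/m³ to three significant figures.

0.000553 kg/m³

For an instantaneous plane source, C(x,t) = M/(n_e·A·√(4πDt)) · exp(−(x−vt)²/(4Dt)), with n_e·A the pore (flow) area.
Plume center vt = 0.41 × 27 = 11.07 m, so the well at 17 m is 5.93 m downgradient of the peak.
√(4πDt) = 8.640 m, giving peak height M/(n_e·A·√(4πDt)) = 0.90/(0.33 × 130 × 8.640) = 0.002428 kg/m³.
(x−vt)²/(4Dt) = (5.93)²/(4 × 0.22 × 27) = 1.480; exp(−1.480) = 0.2276.
C = 0.002428 × 0.2276 = 0.000553 kg/m³.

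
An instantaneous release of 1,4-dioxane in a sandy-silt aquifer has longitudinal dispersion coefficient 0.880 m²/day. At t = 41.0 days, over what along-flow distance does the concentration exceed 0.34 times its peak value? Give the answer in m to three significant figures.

The plume is Gaussian with σ = √(2Dt) = √(2 × 0.880 × 41.0) = 8.495 m.
C/C_peak = exp(−Δx²/(2σ²)) = 0.34 ⇒ Δx = σ·√(−2 ln 0.34) = 8.495 × 1.469 = 12.48 m.
Width = 2Δx = 25.0 m.

25.0 m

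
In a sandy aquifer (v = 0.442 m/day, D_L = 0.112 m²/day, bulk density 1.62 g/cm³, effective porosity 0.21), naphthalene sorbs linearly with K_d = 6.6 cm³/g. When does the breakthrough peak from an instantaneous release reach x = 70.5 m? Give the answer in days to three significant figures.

8250 days

Retardation factor R = 1 + ρ_b·K_d/n = 1 + 1.62 × 6.6/0.21 = 51.91.
Sorption retards both mechanisms: v_R = v/R = 0.008515 m/day, D_R = D/R = 0.002158 m²/day.
Peak time from v_R²t² + 2D_R t − x² = 0: t = (√(D_R² + v_R²x²) − D_R)/v_R².
√(D_R² + v_R²x²) = √(0.002158² + 0.008515² × 70.5²) = 0.6003; v_R² = 7.251e-05.
t = (0.6003 − 0.002158)/7.251e-05 = 8250 days.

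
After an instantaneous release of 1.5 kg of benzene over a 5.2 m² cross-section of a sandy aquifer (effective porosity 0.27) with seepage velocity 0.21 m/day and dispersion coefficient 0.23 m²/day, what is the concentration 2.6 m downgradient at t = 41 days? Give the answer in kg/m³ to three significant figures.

For an instantaneous plane source, C(x,t) = M/(n_e·A·√(4πDt)) · exp(−(x−vt)²/(4Dt)), with n_e·A the pore (flow) area.
Plume center vt = 0.21 × 41 = 8.61 m, so the well at 2.6 m is 6.01 m upgradient of the peak.
√(4πDt) = 10.89 m, giving peak height M/(n_e·A·√(4πDt)) = 1.5/(0.27 × 5.2 × 10.89) = 0.09811 kg/m³.
(x−vt)²/(4Dt) = (-6.01)²/(4 × 0.23 × 41) = 0.9576; exp(−0.9576) = 0.3838.
C = 0.09811 × 0.3838 = 0.0377 kg/m³.

0.0377 kg/m³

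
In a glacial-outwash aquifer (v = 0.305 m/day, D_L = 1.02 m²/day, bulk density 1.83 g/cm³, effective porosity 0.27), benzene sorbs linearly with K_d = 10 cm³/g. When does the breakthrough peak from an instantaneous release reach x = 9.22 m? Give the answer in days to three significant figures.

1460 days

Retardation factor R = 1 + ρ_b·K_d/n = 1 + 1.83 × 10/0.27 = 68.78.
Sorption retards both mechanisms: v_R = v/R = 0.004434 m/day, D_R = D/R = 0.01483 m²/day.
Peak time from v_R²t² + 2D_R t − x² = 0: t = (√(D_R² + v_R²x²) − D_R)/v_R².
√(D_R² + v_R²x²) = √(0.01483² + 0.004434² × 9.22²) = 0.04349; v_R² = 1.966e-05.
t = (0.04349 − 0.01483)/1.966e-05 = 1460 days.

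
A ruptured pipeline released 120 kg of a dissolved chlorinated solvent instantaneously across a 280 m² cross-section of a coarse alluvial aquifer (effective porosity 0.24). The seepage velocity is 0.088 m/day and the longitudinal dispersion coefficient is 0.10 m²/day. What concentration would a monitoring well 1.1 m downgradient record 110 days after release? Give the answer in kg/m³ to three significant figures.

0.0285 kg/m³

For an instantaneous plane source, C(x,t) = M/(n_e·A·√(4πDt)) · exp(−(x−vt)²/(4Dt)), with n_e·A the pore (flow) area.
Plume center vt = 0.088 × 110 = 9.68 m, so the well at 1.1 m is 8.58 m upgradient of the peak.
√(4πDt) = 11.76 m, giving peak height M/(n_e·A·√(4πDt)) = 120/(0.24 × 280 × 11.76) = 0.1518 kg/m³.
(x−vt)²/(4Dt) = (-8.58)²/(4 × 0.10 × 110) = 1.673; exp(−1.673) = 0.1877.
C = 0.1518 × 0.1877 = 0.0285 kg/m³.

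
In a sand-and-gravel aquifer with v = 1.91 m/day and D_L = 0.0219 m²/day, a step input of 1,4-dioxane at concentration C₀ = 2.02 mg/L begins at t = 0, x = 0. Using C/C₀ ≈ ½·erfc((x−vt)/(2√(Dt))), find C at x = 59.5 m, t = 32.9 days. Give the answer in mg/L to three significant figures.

For a continuous step input, C/C₀ ≈ ½·erfc((x−vt)/(2√(Dt))).
vt = 1.91 × 32.9 = 62.839 m and 2√(Dt) = 2√(0.0219 × 32.9) = 1.698 m.
Argument (x−vt)/(2√(Dt)) = (59.5 − 62.839)/1.698 = -1.966; ½·erfc(-1.966) = 0.9973.
C = 2.02 × 0.9973 = 2.01 mg/L.

2.01 mg/L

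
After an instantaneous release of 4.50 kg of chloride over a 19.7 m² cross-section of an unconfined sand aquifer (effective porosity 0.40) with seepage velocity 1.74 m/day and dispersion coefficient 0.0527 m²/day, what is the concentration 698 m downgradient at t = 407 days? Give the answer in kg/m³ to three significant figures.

0.0104 kg/m³

For an instantaneous plane source, C(x,t) = M/(n_e·A·√(4πDt)) · exp(−(x−vt)²/(4Dt)), with n_e·A the pore (flow) area.
Plume center vt = 1.74 × 407 = 708.18 m, so the well at 698 m is 10.18 m upgradient of the peak.
√(4πDt) = 16.42 m, giving peak height M/(n_e·A·√(4πDt)) = 4.50/(0.40 × 19.7 × 16.42) = 0.03478 kg/m³.
(x−vt)²/(4Dt) = (-10.18)²/(4 × 0.0527 × 407) = 1.208; exp(−1.208) = 0.2988.
C = 0.03478 × 0.2988 = 0.0104 kg/m³.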